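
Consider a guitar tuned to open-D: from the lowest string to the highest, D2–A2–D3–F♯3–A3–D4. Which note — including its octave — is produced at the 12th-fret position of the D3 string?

Each fret is one semitone, so D3 + 12 = D4.

D4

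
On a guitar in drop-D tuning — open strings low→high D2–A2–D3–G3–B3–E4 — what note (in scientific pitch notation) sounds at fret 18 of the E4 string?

E4 is MIDI 64. Adding 18 gives 82, which is A#5.

A#5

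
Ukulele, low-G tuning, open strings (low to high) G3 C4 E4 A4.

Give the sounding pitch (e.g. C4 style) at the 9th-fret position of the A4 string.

The open A4 string plus 9 semitones: A–A#–B–C–C#–D–D#–E–F–F#.
The walk passes from B into C once, so the octave number goes from 4 to 5.

F#5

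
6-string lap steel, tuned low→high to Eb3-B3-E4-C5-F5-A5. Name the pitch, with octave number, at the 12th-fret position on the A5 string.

A6

A5 is MIDI 81. Adding 12 gives 93, which is A6.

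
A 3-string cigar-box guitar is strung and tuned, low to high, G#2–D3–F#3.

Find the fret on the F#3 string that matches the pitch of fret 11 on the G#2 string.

G#2 at fret 11 is G#2 + 11 semitones = G3.
The open F#3 string is 10 semitones above the open G#2, so the same pitch on the F#3 string lies at fret 11 − 10 = 1.

1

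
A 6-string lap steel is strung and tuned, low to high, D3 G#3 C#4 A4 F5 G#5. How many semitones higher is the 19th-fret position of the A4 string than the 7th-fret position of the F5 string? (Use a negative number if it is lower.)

4 semitones

A4 at fret 19 → E6 (MIDI 88); F5 at fret 7 → C6 (MIDI 84).
88 − 84 = 4, so the two pitches are 4 semitones apart.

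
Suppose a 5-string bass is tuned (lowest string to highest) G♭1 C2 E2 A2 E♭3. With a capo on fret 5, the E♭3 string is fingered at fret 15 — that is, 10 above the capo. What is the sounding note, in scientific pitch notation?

The capo raises the open E♭3 by 5 semitones to A♭3; fretting 10 more gives E♭3 + 5 + 10 = E♭3 + 15 semitones = G♭4.

G♭4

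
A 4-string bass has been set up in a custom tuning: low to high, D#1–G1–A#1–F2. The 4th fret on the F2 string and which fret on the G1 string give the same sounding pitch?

14

Fret 4 on F2 is MIDI 41 + 4 = 45 (A2). On the G1 string (open MIDI 31), that pitch is 45 − 31 = fret 14.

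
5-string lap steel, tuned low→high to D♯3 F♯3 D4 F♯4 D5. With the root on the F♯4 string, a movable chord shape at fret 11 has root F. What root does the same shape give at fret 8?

D

Moving from fret 11 to fret 8 shifts the root by -3 semitones.
F down 3 semitones is D.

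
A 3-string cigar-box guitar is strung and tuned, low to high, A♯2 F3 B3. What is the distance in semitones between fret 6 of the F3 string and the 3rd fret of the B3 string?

F3 at fret 6 → B3 (MIDI 59); B3 at fret 3 → D4 (MIDI 62).
59 − 62 = -3, so the two pitches are 3 semitones apart, with D4 the higher.

3 semitones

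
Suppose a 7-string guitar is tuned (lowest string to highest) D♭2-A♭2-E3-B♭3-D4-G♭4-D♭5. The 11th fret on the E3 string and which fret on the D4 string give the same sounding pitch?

1

Fret 11 on E3 is MIDI 52 + 11 = 63 (E♭4). On the D4 string (open MIDI 62), that pitch is 63 − 62 = fret 1.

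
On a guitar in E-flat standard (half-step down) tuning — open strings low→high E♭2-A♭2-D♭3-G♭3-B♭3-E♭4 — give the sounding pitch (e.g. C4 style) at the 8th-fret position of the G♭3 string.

D4

G♭3 is MIDI 54. Adding 8 gives 62, which is D4.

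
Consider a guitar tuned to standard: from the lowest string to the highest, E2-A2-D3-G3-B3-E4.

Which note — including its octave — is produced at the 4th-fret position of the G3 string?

The open G3 string plus 4 semitones: G–G#–A–A#–B.
No B→C boundary is crossed, so the octave stays at 3.

B3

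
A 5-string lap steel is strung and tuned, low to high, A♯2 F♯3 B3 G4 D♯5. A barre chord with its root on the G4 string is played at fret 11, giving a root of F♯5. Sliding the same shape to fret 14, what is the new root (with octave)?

Moving from fret 11 to fret 14 shifts the root by 3 semitones.
F♯5 up 3 semitones is A5.

A5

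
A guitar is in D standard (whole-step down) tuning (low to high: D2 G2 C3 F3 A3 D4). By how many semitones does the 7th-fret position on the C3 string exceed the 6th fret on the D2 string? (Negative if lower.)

11 semitones

C3 at fret 7 → G3 (MIDI 55); D2 at fret 6 → G♯2 (MIDI 44).
55 − 44 = 11, so the two pitches are 11 semitones apart.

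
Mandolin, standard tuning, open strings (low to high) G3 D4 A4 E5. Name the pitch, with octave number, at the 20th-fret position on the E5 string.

C7

E5 is MIDI 76. Adding 20 gives 96, which is C7.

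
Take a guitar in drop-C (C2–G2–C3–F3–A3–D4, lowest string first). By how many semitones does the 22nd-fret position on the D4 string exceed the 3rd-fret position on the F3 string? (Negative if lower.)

D4 at fret 22 → C6 (MIDI 84); F3 at fret 3 → G#3 (MIDI 56).
84 − 56 = 28, so the two pitches are 28 semitones apart.

28 semitones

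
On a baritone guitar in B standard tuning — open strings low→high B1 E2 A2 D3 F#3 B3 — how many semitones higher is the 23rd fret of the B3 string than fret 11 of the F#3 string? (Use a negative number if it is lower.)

B3 at fret 23 → A#5 (MIDI 82); F#3 at fret 11 → F4 (MIDI 65).
82 − 65 = 17, so the two pitches are 17 semitones apart.

17 semitones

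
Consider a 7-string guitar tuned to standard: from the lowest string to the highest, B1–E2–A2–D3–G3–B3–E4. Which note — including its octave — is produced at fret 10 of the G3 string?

Each fret is one semitone, so G3 + 10 = F4.

F4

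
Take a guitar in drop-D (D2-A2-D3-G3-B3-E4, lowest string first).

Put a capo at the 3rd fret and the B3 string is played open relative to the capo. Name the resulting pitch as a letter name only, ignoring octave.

D

The capo raises the open B3 by 3 semitones to D4; fretting 0 more gives B3 + 3 + 0 = B3 + 3 semitones, landing on D.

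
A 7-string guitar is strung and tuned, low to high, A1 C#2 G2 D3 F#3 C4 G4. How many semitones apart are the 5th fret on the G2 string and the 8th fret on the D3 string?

G2 at fret 5 → C3 (MIDI 48); D3 at fret 8 → A#3 (MIDI 58).
48 − 58 = -10, so the two pitches are 10 semitones apart, with A#3 the higher.

10 semitones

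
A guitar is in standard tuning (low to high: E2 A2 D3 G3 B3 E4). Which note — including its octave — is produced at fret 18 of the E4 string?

A#5

E4 is MIDI 64. Adding 18 gives 82, which is A#5.
(Equivalently spelled Bb5.)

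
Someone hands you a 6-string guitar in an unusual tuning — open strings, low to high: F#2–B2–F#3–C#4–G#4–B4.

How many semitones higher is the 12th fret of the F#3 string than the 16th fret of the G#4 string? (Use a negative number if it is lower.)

F#3 at fret 12 → F#4 (MIDI 66); G#4 at fret 16 → C6 (MIDI 84).
66 − 84 = -18, so the two pitches are 18 semitones apart.

-18 semitones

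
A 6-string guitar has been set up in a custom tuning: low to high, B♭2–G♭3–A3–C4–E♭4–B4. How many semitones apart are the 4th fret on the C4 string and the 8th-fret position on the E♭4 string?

7 semitones

C4 at fret 4 → E4 (MIDI 64); E♭4 at fret 8 → B4 (MIDI 71).
64 − 71 = -7, so the two pitches are 7 semitones apart, with B4 the higher.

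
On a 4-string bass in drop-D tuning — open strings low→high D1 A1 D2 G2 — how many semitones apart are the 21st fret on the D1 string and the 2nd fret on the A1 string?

12 semitones

D1 at fret 21 → B2 (MIDI 47); A1 at fret 2 → B1 (MIDI 35).
47 − 35 = 12, so the two pitches are 12 semitones apart, with B2 the higher.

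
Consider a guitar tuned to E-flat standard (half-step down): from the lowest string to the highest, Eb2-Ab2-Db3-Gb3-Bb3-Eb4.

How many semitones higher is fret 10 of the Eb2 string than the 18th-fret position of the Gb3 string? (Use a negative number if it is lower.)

-23 semitones

Eb2 at fret 10 → Db3 (MIDI 49); Gb3 at fret 18 → C5 (MIDI 72).
49 − 72 = -23, so the two pitches are 23 semitones apart.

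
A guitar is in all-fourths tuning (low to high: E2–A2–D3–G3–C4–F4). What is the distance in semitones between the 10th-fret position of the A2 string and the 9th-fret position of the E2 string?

6 semitones

A2 at fret 10 → G3 (MIDI 55); E2 at fret 9 → C♯3 (MIDI 49).
55 − 49 = 6, so the two pitches are 6 semitones apart, with G3 the higher.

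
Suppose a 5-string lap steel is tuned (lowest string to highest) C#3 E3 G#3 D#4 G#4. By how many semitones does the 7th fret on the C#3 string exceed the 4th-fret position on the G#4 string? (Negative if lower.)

-16 semitones

C#3 at fret 7 → G#3 (MIDI 56); G#4 at fret 4 → C5 (MIDI 72).
56 − 72 = -16, so the two pitches are 16 semitones apart.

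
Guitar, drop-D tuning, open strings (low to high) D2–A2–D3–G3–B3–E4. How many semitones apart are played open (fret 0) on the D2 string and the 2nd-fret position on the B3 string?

23 semitones

D2 at fret 0 → D2 (MIDI 38); B3 at fret 2 → C#4 (MIDI 61).
38 − 61 = -23, so the two pitches are 23 semitones apart, with C#4 the higher.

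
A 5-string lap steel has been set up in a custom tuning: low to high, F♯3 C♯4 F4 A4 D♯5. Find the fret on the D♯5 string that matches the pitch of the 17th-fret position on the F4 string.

7

F4 at fret 17 is F4 + 17 semitones = A♯5.
The open D♯5 string is 10 semitones above the open F4, so the same pitch on the D♯5 string lies at fret 17 − 10 = 7.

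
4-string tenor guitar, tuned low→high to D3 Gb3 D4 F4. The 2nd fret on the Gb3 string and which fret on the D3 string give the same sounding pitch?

Fret 2 on Gb3 is MIDI 54 + 2 = 56 (Ab3). On the D3 string (open MIDI 50), that pitch is 56 − 50 = fret 6.

6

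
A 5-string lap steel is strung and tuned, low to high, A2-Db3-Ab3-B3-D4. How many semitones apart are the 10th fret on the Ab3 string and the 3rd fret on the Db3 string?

Ab3 at fret 10 → Gb4 (MIDI 66); Db3 at fret 3 → E3 (MIDI 52).
66 − 52 = 14, so the two pitches are 14 semitones apart, with Gb4 the higher.

14 semitones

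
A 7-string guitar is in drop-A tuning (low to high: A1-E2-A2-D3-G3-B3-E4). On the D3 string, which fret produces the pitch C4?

10

C4 is 10 semitones above the open D3 (D–D#–E–F–…–A#–B–C), so it sits at fret 10.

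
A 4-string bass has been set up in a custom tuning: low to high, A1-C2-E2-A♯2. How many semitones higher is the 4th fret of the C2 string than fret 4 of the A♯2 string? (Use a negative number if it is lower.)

C2 at fret 4 → E2 (MIDI 40); A♯2 at fret 4 → D3 (MIDI 50).
40 − 50 = -10, so the two pitches are 10 semitones apart.

-10 semitones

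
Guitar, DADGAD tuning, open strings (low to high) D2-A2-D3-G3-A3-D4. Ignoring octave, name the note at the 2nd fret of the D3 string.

E

Each fret is one semitone, so D3 + 2 = E.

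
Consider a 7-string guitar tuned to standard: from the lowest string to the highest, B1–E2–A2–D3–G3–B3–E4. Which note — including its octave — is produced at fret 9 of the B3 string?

G#4

Each fret is one semitone, so B3 + 9 = G#4.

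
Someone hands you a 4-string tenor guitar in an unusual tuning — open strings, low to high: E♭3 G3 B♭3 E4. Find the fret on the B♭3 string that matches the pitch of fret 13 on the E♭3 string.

6

E♭3 at fret 13 is E♭3 + 13 semitones = E4.
The open B♭3 string is 7 semitones above the open E♭3, so the same pitch on the B♭3 string lies at fret 13 − 7 = 6.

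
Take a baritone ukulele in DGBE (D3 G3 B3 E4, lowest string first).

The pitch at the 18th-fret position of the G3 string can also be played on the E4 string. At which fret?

9

G3 at fret 18 is G3 + 18 semitones = C#5.
The open E4 string is 9 semitones above the open G3, so the same pitch on the E4 string lies at fret 18 − 9 = 9.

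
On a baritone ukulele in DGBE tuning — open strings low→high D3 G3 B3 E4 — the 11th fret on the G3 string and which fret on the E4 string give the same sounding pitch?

2

Fret 11 on G3 is MIDI 55 + 11 = 66 (F#4). On the E4 string (open MIDI 64), that pitch is 66 − 64 = fret 2.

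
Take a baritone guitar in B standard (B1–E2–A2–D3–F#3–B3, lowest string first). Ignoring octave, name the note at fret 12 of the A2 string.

Each fret is one semitone, so A2 + 12 = A.

A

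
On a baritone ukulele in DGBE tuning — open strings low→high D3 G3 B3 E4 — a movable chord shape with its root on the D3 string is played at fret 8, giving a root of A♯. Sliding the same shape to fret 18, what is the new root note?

Moving from fret 8 to fret 18 shifts the root by 10 semitones.
A♯ up 10 semitones is G♯.

G♯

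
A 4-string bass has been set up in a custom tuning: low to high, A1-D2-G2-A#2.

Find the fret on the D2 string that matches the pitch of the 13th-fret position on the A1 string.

Fret 13 on A1 is MIDI 33 + 13 = 46 (A#2). On the D2 string (open MIDI 38), that pitch is 46 − 38 = fret 8.

8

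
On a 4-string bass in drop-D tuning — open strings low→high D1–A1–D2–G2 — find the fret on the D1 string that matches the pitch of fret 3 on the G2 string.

20

Fret 3 on G2 is MIDI 43 + 3 = 46 (A#2). On the D1 string (open MIDI 26), that pitch is 46 − 26 = fret 20.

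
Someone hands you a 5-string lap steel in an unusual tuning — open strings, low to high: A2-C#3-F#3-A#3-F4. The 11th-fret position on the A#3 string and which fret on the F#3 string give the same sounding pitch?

A#3 at fret 11 is A#3 + 11 semitones = A4.
The open F#3 string is 4 semitones below the open A#3, so the same pitch on the F#3 string lies at fret 11 + 4 = 15.

15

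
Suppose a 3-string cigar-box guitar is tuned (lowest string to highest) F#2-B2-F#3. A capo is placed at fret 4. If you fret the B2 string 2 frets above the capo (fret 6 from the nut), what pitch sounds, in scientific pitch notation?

The capo raises the open B2 by 4 semitones to D#3; fretting 2 more gives B2 + 4 + 2 = B2 + 6 semitones = F3.

F3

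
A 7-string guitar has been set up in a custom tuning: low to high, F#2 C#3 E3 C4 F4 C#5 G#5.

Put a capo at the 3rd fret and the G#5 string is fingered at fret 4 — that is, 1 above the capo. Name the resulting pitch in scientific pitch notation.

C6

The capo raises the open G#5 by 3 semitones to B5; fretting 1 more gives G#5 + 3 + 1 = G#5 + 4 semitones = C6.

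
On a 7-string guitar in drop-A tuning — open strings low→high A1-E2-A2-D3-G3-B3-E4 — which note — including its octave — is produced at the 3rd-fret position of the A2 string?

C3

Each fret is one semitone, so A2 + 3 = C3.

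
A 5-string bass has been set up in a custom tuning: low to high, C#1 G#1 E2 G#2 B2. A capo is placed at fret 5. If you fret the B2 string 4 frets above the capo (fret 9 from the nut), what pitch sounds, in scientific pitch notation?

The capo raises the open B2 by 5 semitones to E3; fretting 4 more gives B2 + 5 + 4 = B2 + 9 semitones = G#3.
(Also written Ab.)

G#3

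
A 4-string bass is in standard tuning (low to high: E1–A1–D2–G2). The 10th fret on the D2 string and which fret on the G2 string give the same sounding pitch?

5

Fret 10 on D2 is MIDI 38 + 10 = 48 (C3). On the G2 string (open MIDI 43), that pitch is 48 − 43 = fret 5.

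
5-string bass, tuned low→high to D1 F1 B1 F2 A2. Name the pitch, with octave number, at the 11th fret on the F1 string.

E2

F1 is MIDI 29. Adding 11 gives 40, which is E2.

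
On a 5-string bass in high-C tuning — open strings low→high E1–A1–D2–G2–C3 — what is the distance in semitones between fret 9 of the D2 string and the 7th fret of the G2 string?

3 semitones

D2 at fret 9 → B2 (MIDI 47); G2 at fret 7 → D3 (MIDI 50).
47 − 50 = -3, so the two pitches are 3 semitones apart, with D3 the higher.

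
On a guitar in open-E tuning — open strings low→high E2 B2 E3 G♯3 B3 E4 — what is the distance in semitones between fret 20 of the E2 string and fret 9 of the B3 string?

E2 at fret 20 → C4 (MIDI 60); B3 at fret 9 → G♯4 (MIDI 68).
60 − 68 = -8, so the two pitches are 8 semitones apart, with G♯4 the higher.

8 semitones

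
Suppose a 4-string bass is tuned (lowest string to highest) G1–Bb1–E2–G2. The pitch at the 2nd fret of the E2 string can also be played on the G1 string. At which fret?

11

E2 at fret 2 is E2 + 2 semitones = Gb2.
The open G1 string is 9 semitones below the open E2, so the same pitch on the G1 string lies at fret 2 + 9 = 11.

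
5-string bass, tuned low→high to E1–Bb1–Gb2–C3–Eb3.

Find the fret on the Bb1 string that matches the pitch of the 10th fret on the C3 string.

24

C3 at fret 10 is C3 + 10 semitones = Bb3.
The open Bb1 string is 14 semitones below the open C3, so the same pitch on the Bb1 string lies at fret 10 + 14 = 24.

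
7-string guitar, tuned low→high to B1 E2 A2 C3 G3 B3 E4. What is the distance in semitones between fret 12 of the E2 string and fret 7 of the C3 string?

E2 at fret 12 → E3 (MIDI 52); C3 at fret 7 → G3 (MIDI 55).
52 − 55 = -3, so the two pitches are 3 semitones apart, with G3 the higher.

3 semitones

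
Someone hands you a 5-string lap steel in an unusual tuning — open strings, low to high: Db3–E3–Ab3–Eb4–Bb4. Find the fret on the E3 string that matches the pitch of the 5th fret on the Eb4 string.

16

Fret 5 on Eb4 is MIDI 63 + 5 = 68 (Ab4). On the E3 string (open MIDI 52), that pitch is 68 − 52 = fret 16.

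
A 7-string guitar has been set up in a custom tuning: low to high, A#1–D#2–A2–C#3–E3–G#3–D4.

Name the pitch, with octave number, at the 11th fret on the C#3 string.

Each fret is one semitone, so C#3 + 11 = C4.

C4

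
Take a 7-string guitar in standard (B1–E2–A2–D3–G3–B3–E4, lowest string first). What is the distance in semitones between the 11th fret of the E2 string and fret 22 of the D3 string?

E2 at fret 11 → D♯3 (MIDI 51); D3 at fret 22 → C5 (MIDI 72).
51 − 72 = -21, so the two pitches are 21 semitones apart, with C5 the higher.

21 semitones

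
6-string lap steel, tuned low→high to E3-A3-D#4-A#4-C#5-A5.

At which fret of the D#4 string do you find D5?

11

D5 is 11 semitones above the open D#4 (D#–E–F–F#–…–C–C#–D), so it sits at fret 11.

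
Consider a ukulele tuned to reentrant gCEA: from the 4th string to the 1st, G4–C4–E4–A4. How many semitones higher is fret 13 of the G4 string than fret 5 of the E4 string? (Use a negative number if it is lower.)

G4 at fret 13 → G#5 (MIDI 80); E4 at fret 5 → A4 (MIDI 69).
80 − 69 = 11, so the two pitches are 11 semitones apart.

11 semitones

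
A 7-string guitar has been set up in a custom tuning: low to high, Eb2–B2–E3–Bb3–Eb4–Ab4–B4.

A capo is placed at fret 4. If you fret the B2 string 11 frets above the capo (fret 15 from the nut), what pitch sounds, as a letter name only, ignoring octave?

D

The capo raises the open B2 by 4 semitones to Eb3; fretting 11 more gives B2 + 4 + 11 = B2 + 15 semitones, landing on D.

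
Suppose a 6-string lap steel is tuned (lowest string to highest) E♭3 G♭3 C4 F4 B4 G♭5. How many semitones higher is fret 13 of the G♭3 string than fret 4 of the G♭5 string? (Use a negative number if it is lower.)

G♭3 at fret 13 → G4 (MIDI 67); G♭5 at fret 4 → B♭5 (MIDI 82).
67 − 82 = -15, so the two pitches are 15 semitones apart.

-15 semitones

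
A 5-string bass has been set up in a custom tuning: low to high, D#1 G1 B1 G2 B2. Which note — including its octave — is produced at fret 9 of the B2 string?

B2 is MIDI 47. Adding 9 gives 56, which is G#3.
(Equivalently spelled Ab3.)

G#3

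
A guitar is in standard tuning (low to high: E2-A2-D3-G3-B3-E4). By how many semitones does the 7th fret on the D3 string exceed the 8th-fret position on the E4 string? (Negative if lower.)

-15 semitones

D3 at fret 7 → A3 (MIDI 57); E4 at fret 8 → C5 (MIDI 72).
57 − 72 = -15, so the two pitches are 15 semitones apart.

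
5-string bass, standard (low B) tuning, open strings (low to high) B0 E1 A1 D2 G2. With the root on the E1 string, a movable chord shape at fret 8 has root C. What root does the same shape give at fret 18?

A#

Moving from fret 8 to fret 18 shifts the root by 10 semitones.
C up 10 semitones is A#.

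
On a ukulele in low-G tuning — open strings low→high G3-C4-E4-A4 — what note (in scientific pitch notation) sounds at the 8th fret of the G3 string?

D#4

Each fret is one semitone, so G3 + 8 = D#4.
(Equivalently spelled Eb4.)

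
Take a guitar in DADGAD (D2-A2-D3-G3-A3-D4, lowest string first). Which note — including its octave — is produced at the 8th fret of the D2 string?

A#2

Each fret is one semitone, so D2 + 8 = A#2.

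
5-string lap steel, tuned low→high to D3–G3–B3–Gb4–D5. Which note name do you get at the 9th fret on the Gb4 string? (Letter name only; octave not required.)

The open Gb4 string plus 9 semitones: Gb–G–Ab–A–Bb–B–C–Db–D–Eb.

Eb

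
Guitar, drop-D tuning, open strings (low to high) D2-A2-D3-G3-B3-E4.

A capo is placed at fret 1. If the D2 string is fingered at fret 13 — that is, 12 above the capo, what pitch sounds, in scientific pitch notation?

D#3

The capo raises the open D2 by 1 semitone to D#2; fretting 12 more gives D2 + 1 + 12 = D2 + 13 semitones = D#3.
(Also written Eb.)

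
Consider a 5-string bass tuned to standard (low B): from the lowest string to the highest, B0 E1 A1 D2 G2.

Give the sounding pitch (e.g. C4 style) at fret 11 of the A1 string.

Each fret is one semitone, so A1 + 11 = G♯2.
(Equivalently spelled A♭2.)

G♯2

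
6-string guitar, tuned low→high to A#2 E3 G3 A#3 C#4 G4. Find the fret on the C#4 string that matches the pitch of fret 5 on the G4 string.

Fret 5 on G4 is MIDI 67 + 5 = 72 (C5). On the C#4 string (open MIDI 61), that pitch is 72 − 61 = fret 11.

11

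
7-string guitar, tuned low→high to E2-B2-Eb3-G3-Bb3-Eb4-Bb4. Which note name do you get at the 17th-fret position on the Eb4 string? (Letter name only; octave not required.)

Ab

Each fret is one semitone, so Eb4 + 17 = Ab.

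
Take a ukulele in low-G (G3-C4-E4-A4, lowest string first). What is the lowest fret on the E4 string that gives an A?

5

From E4, count semitones up the chromatic scale until reaching A: E–F–F#–G–G#–A — 5 steps.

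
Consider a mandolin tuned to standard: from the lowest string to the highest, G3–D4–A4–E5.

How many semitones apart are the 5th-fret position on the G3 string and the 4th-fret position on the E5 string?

G3 at fret 5 → C4 (MIDI 60); E5 at fret 4 → G#5 (MIDI 80).
60 − 80 = -20, so the two pitches are 20 semitones apart, with G#5 the higher.

20 semitones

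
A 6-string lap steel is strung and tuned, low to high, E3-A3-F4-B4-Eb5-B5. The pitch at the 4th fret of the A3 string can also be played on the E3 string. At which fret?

9

Fret 4 on A3 is MIDI 57 + 4 = 61 (Db4). On the E3 string (open MIDI 52), that pitch is 61 − 52 = fret 9.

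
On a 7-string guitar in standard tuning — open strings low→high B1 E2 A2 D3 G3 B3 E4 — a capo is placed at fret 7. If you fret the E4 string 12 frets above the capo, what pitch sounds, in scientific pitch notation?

B5

The capo raises the open E4 by 7 semitones to B4; fretting 12 more gives E4 + 7 + 12 = E4 + 19 semitones = B5.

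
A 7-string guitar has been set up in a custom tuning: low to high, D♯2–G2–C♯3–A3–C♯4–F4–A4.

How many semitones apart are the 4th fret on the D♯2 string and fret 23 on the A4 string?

D♯2 at fret 4 → G2 (MIDI 43); A4 at fret 23 → G♯6 (MIDI 92).
43 − 92 = -49, so the two pitches are 49 semitones apart, with G♯6 the higher.

49 semitones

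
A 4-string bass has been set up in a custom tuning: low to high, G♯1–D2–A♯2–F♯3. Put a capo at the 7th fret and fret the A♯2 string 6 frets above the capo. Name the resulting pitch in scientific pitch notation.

B3

The capo raises the open A♯2 by 7 semitones to F3; fretting 6 more gives A♯2 + 7 + 6 = A♯2 + 13 semitones = B3.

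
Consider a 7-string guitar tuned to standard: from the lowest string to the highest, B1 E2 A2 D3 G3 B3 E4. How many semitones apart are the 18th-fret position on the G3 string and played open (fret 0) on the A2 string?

28 semitones

G3 at fret 18 → C♯5 (MIDI 73); A2 at fret 0 → A2 (MIDI 45).
73 − 45 = 28, so the two pitches are 28 semitones apart, with C♯5 the higher.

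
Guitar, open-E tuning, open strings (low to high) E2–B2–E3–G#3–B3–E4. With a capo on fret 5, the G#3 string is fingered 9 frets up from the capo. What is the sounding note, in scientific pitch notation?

The capo raises the open G#3 by 5 semitones to C#4; fretting 9 more gives G#3 + 5 + 9 = G#3 + 14 semitones = A#4.
(Also written Bb.)

A#4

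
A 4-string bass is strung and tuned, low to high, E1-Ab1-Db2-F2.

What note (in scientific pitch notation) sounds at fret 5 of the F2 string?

Bb2

F2 is MIDI 41. Adding 5 gives 46, which is Bb2.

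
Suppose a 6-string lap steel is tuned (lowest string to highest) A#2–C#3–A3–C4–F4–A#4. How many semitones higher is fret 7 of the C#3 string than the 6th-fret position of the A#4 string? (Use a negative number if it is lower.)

-20 semitones

C#3 at fret 7 → G#3 (MIDI 56); A#4 at fret 6 → E5 (MIDI 76).
56 − 76 = -20, so the two pitches are 20 semitones apart.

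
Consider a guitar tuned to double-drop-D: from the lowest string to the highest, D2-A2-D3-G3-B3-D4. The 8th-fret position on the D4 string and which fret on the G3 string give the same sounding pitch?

Fret 8 on D4 is MIDI 62 + 8 = 70 (A#4). On the G3 string (open MIDI 55), that pitch is 70 − 55 = fret 15.

15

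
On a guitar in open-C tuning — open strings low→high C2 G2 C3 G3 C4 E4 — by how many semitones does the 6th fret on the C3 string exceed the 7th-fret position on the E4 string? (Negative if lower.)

C3 at fret 6 → F♯3 (MIDI 54); E4 at fret 7 → B4 (MIDI 71).
54 − 71 = -17, so the two pitches are 17 semitones apart.

-17 semitones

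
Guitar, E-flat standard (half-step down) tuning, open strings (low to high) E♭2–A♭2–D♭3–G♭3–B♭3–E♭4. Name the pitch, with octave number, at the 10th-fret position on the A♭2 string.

Each fret is one semitone, so A♭2 + 10 = G♭3.
(Equivalently spelled F♯3.)

G♭3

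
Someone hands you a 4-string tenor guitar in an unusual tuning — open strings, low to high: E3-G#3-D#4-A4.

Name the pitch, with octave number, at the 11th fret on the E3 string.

D#4

Each fret is one semitone, so E3 + 11 = D#4.
(Equivalently spelled Eb4.)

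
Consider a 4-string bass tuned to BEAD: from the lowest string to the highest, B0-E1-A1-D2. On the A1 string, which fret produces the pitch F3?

20

F3 is 20 semitones above the open A1 (A–A#–B–C–…–D#–E–F), so it sits at fret 20.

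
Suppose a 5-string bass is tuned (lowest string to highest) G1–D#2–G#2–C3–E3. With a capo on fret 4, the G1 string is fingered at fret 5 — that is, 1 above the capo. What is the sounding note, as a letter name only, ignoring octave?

C

The capo raises the open G1 by 4 semitones to B1; fretting 1 more gives G1 + 4 + 1 = G1 + 5 semitones, landing on C.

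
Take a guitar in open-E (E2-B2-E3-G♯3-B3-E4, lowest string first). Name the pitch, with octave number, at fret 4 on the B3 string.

The open B3 string plus 4 semitones: B–C–C#–D–D#.
The walk passes from B into C once, so the octave number goes from 3 to 4.

D♯4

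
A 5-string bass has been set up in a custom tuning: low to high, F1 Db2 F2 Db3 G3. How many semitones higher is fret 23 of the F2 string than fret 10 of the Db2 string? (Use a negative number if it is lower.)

17 semitones

F2 at fret 23 → E4 (MIDI 64); Db2 at fret 10 → B2 (MIDI 47).
64 − 47 = 17, so the two pitches are 17 semitones apart.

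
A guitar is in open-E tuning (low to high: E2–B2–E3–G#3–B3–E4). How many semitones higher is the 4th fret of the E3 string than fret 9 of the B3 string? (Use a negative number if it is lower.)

E3 at fret 4 → G#3 (MIDI 56); B3 at fret 9 → G#4 (MIDI 68).
56 − 68 = -12, so the two pitches are 12 semitones apart.

-12 semitones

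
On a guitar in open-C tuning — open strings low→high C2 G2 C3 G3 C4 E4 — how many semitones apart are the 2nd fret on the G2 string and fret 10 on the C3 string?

G2 at fret 2 → A2 (MIDI 45); C3 at fret 10 → A♯3 (MIDI 58).
45 − 58 = -13, so the two pitches are 13 semitones apart, with A♯3 the higher.

13 semitones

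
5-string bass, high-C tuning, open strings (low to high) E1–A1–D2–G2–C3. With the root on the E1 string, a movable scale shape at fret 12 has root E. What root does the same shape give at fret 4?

Moving from fret 12 to fret 4 shifts the root by -8 semitones.
E down 8 semitones is G#.

G#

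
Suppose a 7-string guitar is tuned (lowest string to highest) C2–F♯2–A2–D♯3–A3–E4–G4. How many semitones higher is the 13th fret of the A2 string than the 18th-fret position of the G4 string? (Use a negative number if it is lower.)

A2 at fret 13 → A♯3 (MIDI 58); G4 at fret 18 → C♯6 (MIDI 85).
58 − 85 = -27, so the two pitches are 27 semitones apart.

-27 semitones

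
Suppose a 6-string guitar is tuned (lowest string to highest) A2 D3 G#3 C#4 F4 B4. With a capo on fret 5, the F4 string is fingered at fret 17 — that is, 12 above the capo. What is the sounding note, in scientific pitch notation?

The capo raises the open F4 by 5 semitones to A#4; fretting 12 more gives F4 + 5 + 12 = F4 + 17 semitones = A#5.
(Also written Bb.)

A#5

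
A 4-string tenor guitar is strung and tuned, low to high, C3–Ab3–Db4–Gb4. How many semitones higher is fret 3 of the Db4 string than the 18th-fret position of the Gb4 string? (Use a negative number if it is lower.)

Db4 at fret 3 → E4 (MIDI 64); Gb4 at fret 18 → C6 (MIDI 84).
64 − 84 = -20, so the two pitches are 20 semitones apart.

-20 semitones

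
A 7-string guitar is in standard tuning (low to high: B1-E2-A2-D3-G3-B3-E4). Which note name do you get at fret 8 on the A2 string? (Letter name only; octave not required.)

The open A2 string plus 8 semitones: A–A#–B–C–C#–D–D#–E–F.

F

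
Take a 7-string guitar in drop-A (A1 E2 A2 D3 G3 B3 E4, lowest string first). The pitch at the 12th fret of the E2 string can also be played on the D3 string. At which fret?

2

E2 at fret 12 is E2 + 12 semitones = E3.
The open D3 string is 10 semitones above the open E2, so the same pitch on the D3 string lies at fret 12 − 10 = 2.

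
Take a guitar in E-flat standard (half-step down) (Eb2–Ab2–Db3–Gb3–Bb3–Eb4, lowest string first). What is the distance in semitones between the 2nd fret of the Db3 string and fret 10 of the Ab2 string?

3 semitones

Db3 at fret 2 → Eb3 (MIDI 51); Ab2 at fret 10 → Gb3 (MIDI 54).
51 − 54 = -3, so the two pitches are 3 semitones apart, with Gb3 the higher.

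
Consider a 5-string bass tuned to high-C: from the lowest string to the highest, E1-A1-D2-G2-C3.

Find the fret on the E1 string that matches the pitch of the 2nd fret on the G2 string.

G2 at fret 2 is G2 + 2 semitones = A2.
The open E1 string is 15 semitones below the open G2, so the same pitch on the E1 string lies at fret 2 + 15 = 17.

17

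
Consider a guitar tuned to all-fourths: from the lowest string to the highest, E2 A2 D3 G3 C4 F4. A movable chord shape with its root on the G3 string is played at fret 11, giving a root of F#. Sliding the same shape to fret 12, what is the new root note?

Moving from fret 11 to fret 12 shifts the root by 1 semitone.
F# up 1 semitone is G.

G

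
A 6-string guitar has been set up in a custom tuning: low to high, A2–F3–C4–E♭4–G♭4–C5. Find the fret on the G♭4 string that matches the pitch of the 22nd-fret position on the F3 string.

9

F3 at fret 22 is F3 + 22 semitones = E♭5.
The open G♭4 string is 13 semitones above the open F3, so the same pitch on the G♭4 string lies at fret 22 − 13 = 9.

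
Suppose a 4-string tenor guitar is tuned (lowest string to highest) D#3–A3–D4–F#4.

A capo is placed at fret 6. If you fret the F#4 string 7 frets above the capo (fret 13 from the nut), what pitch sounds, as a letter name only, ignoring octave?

G

The capo raises the open F#4 by 6 semitones to C5; fretting 7 more gives F#4 + 6 + 7 = F#4 + 13 semitones, landing on G.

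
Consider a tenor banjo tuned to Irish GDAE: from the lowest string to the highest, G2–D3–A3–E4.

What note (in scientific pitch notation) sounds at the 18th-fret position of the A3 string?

The open A3 string plus 18 semitones: A–A#–B–C–…–C#–D–D#.
The walk passes from B into C 2 times, so the octave number goes from 3 to 5.
(Equivalently spelled Eb5.)

D#5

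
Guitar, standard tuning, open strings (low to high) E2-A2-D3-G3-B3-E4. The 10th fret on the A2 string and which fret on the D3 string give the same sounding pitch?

A2 at fret 10 is A2 + 10 semitones = G3.
The open D3 string is 5 semitones above the open A2, so the same pitch on the D3 string lies at fret 10 − 5 = 5.

5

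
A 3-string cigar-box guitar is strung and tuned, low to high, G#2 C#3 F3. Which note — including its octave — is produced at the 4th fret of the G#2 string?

Each fret is one semitone, so G#2 + 4 = C3.

C3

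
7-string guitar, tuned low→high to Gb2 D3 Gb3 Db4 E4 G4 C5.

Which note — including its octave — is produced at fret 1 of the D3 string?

The open D3 string plus 1 semitone: D–Eb.
No B→C boundary is crossed, so the octave stays at 3.

Eb3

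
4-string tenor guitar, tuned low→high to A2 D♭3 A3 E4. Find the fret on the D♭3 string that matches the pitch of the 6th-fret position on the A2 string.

2

A2 at fret 6 is A2 + 6 semitones = E♭3.
The open D♭3 string is 4 semitones above the open A2, so the same pitch on the D♭3 string lies at fret 6 − 4 = 2.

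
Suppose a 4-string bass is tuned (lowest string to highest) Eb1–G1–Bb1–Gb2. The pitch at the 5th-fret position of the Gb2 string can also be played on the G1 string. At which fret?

16

Fret 5 on Gb2 is MIDI 42 + 5 = 47 (B2). On the G1 string (open MIDI 31), that pitch is 47 − 31 = fret 16.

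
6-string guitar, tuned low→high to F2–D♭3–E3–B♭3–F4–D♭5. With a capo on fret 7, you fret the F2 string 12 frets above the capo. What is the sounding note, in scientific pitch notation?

C4

The capo raises the open F2 by 7 semitones to C3; fretting 12 more gives F2 + 7 + 12 = F2 + 19 semitones = C4.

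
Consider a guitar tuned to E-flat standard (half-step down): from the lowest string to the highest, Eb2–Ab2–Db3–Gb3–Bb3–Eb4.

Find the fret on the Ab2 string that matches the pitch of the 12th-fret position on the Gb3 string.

Gb3 at fret 12 is Gb3 + 12 semitones = Gb4.
The open Ab2 string is 10 semitones below the open Gb3, so the same pitch on the Ab2 string lies at fret 12 + 10 = 22.

22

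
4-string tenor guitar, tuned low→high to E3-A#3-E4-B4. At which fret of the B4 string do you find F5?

6

F5 is 6 semitones above the open B4 (B–C–C#–D–D#–E–F), so it sits at fret 6.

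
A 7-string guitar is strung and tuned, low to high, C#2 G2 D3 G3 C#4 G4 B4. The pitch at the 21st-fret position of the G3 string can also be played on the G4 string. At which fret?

G3 at fret 21 is G3 + 21 semitones = E5.
The open G4 string is 12 semitones above the open G3, so the same pitch on the G4 string lies at fret 21 − 12 = 9.

9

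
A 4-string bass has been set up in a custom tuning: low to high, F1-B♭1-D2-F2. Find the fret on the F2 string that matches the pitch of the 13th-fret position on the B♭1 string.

B♭1 at fret 13 is B♭1 + 13 semitones = B2.
The open F2 string is 7 semitones above the open B♭1, so the same pitch on the F2 string lies at fret 13 − 7 = 6.

6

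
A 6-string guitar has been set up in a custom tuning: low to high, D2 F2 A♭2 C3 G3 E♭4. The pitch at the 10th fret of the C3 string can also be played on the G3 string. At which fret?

C3 at fret 10 is C3 + 10 semitones = B♭3.
The open G3 string is 7 semitones above the open C3, so the same pitch on the G3 string lies at fret 10 − 7 = 3.

3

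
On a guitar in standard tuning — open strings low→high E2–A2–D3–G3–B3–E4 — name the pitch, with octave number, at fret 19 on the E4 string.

B5

The open E4 string plus 19 semitones: E–F–F#–G–…–A–A#–B.
The walk passes from B into C once, so the octave number goes from 4 to 5.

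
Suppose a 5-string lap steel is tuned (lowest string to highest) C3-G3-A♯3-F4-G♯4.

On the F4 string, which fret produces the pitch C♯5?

C♯5 is 8 semitones above the open F4 (F–F#–G–G#–A–A#–B–C–C#), so it sits at fret 8.

8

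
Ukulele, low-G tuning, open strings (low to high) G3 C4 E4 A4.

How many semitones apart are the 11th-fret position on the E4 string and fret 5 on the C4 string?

10 semitones

E4 at fret 11 → D#5 (MIDI 75); C4 at fret 5 → F4 (MIDI 65).
75 − 65 = 10, so the two pitches are 10 semitones apart, with D#5 the higher.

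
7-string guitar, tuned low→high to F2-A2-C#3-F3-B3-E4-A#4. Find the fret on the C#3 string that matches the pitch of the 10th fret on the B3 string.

20

B3 at fret 10 is B3 + 10 semitones = A4.
The open C#3 string is 10 semitones below the open B3, so the same pitch on the C#3 string lies at fret 10 + 10 = 20.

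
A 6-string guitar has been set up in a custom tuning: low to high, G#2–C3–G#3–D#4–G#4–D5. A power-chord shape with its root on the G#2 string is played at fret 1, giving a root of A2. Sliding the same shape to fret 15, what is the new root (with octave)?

B3

Moving from fret 1 to fret 15 shifts the root by 14 semitones.
A2 up 14 semitones is B3.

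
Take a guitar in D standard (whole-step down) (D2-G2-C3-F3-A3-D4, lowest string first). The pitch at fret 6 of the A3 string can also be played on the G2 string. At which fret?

20

Fret 6 on A3 is MIDI 57 + 6 = 63 (D#4). On the G2 string (open MIDI 43), that pitch is 63 − 43 = fret 20.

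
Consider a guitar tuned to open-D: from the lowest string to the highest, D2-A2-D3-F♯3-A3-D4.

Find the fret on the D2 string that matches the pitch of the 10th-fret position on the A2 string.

Fret 10 on A2 is MIDI 45 + 10 = 55 (G3). On the D2 string (open MIDI 38), that pitch is 55 − 38 = fret 17.

17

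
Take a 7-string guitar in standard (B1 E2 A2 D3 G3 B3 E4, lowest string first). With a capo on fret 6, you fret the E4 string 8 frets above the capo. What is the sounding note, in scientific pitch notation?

The capo raises the open E4 by 6 semitones to A#4; fretting 8 more gives E4 + 6 + 8 = E4 + 14 semitones = F#5.
(Also written Gb.)

F#5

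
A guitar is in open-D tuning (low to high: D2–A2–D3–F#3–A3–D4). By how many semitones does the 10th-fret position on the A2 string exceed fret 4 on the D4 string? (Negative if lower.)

A2 at fret 10 → G3 (MIDI 55); D4 at fret 4 → F#4 (MIDI 66).
55 − 66 = -11, so the two pitches are 11 semitones apart.

-11 semitones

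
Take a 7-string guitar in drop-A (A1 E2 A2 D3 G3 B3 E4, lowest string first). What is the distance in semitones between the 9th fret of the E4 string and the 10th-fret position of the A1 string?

E4 at fret 9 → C♯5 (MIDI 73); A1 at fret 10 → G2 (MIDI 43).
73 − 43 = 30, so the two pitches are 30 semitones apart, with C♯5 the higher.

30 semitones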